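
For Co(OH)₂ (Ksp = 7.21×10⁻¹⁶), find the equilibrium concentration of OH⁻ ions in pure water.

Co(OH)₂(s) ⇌ Co²⁺(aq) + 2 OH⁻(aq)
If s mol/L of Co(OH)₂ dissolves, [Co²⁺] = s and [OH⁻] = 2s.
Ksp = [Co²⁺][OH⁻]^2 = s · (2s)^2 = 4s^3 = 7.21×10⁻¹⁶
s = 5.65×10⁻⁶ M
[OH⁻] = 2s = 1.13×10⁻⁵ M

1.13×10⁻⁵ M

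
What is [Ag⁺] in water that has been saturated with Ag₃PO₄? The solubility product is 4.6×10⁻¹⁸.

6.1×10⁻⁵ M

Ag₃PO₄(s) ⇌ 3 Ag⁺(aq) + PO₄³⁻(aq)
Let s be the molar solubility. Then [Ag⁺] = 3s and [PO₄³⁻] = s.
Ksp = [Ag⁺]^3[PO₄³⁻] = (3s)^3 · s = 27s^4 = 4.6×10⁻¹⁸
s = 2.0×10⁻⁵ mol/L
[Ag⁺] = 3s = 6.1×10⁻⁵ mol/L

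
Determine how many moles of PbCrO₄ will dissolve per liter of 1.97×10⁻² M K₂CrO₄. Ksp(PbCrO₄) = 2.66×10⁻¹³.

PbCrO₄(s) ⇌ Pb²⁺(aq) + CrO₄²⁻(aq)
The solution already contains CrO₄²⁻ at 1.97×10⁻² M. Let s be the molar solubility of PbCrO₄.
[CrO₄²⁻] ≈ 1.97×10⁻² M (common ion dominates); [Pb²⁺] = s.
Ksp = [Pb²⁺][CrO₄²⁻] = s(1.97×10⁻²)
s = 2.66×10⁻¹³ / (1.97×10⁻²) = 1.35×10⁻¹¹
s = 1.35×10⁻¹¹ M

1.35×10⁻¹¹ M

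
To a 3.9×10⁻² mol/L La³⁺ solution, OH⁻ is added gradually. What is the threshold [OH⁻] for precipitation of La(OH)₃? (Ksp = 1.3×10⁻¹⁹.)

1.5×10⁻⁶ M

Precipitation of each salt begins when its ion product equals Ksp.
La(OH)₃(s) ⇌ La³⁺(aq) + 3 OH⁻(aq)
Ksp = [La³⁺][OH⁻]^3 = [OH⁻]^3(3.9×10⁻²)
[OH⁻]^3 = 1.3×10⁻¹⁹ / (3.9×10⁻²) = 3.3×10⁻¹⁸
[OH⁻] = 1.5×10⁻⁶ mol/L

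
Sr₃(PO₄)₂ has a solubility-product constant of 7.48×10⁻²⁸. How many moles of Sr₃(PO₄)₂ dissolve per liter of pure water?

1.47×10⁻⁶ M

Sr₃(PO₄)₂(s) ⇌ 3 Sr²⁺(aq) + 2 PO₄³⁻(aq)
Call the molar solubility s, so that [Sr²⁺] = 3s and [PO₄³⁻] = 2s.
Ksp = [Sr²⁺]^3[PO₄³⁻]^2 = (3s)^3 · (2s)^2 = 108s^5
108s^5 = 7.48×10⁻²⁸  ⇒  s^5 = 6.93×10⁻³⁰
s = 1.47×10⁻⁶ mol L⁻¹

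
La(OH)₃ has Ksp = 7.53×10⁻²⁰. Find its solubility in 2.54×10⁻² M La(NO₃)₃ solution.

La(OH)₃(s) ⇌ La³⁺(aq) + 3 OH⁻(aq)
Let s be the solubility of La(OH)₃ here. The common ion gives [La³⁺] ≈ 2.54×10⁻² M, and [OH⁻] = 3s.
Ksp = [La³⁺][OH⁻]^3 = (2.54×10⁻²)(3s)^3
(3s)^3 = 7.53×10⁻²⁰ / (2.54×10⁻²) = 2.96×10⁻¹⁸
s = 4.79×10⁻⁷ M

4.79×10⁻⁷ M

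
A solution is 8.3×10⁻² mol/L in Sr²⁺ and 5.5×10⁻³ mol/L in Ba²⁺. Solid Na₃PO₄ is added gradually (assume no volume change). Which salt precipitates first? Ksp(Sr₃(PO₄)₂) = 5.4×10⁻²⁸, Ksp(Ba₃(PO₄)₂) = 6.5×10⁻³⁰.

The threshold for precipitation is Q = Ksp.
For Sr₃(PO₄)₂: [PO₄³⁻] = (Ksp/[Sr²⁺]^3)^(1/2) = 9.7×10⁻¹³ mol/L
For Ba₃(PO₄)₂: [PO₄³⁻] = (Ksp/[Ba²⁺]^3)^(1/2) = 6.3×10⁻¹² mol/L
Sr₃(PO₄)₂ requires the lower [PO₄³⁻], so it precipitates first.

Sr₃(PO₄)₂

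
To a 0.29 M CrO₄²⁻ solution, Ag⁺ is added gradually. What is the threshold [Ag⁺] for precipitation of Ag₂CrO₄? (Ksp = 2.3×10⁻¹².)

2.8×10⁻⁶ M

A salt starts to precipitate once the ion product Q reaches its Ksp.
Ag₂CrO₄(s) ⇌ 2 Ag⁺(aq) + CrO₄²⁻(aq)
Ksp = [Ag⁺]^2[CrO₄²⁻] = [Ag⁺]^2(0.29)
[Ag⁺]^2 = 2.3×10⁻¹² / (0.29) = 7.9×10⁻¹²
[Ag⁺] = 2.8×10⁻⁶ M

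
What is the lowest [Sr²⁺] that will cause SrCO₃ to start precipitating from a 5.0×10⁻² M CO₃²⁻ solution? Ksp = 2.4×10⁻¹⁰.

4.8×10⁻⁹ M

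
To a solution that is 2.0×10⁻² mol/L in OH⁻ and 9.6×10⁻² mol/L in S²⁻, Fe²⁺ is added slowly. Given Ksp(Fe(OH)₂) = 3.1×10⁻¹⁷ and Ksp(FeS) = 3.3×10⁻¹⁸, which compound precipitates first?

FeS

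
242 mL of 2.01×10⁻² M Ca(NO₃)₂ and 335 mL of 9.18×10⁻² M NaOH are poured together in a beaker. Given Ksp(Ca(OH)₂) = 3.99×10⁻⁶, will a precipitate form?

Total volume after mixing = 242 + 335 = 577 mL.
[Ca²⁺] = (2.01×10⁻²)(242)/577 = 8.43×10⁻³ M
[OH⁻] = (9.18×10⁻²)(335)/577 = 5.33×10⁻² M
Q = [Ca²⁺][OH⁻]^2 = 2.39×10⁻⁵
Q = 2.39×10⁻⁵ > Ksp = 3.99×10⁻⁶, so the solution is supersaturated and Ca(OH)₂ precipitates.

Yes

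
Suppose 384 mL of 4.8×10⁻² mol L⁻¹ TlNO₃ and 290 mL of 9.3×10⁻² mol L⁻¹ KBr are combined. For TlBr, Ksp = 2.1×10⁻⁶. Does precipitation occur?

The combined volume is 674 mL.
[Tl⁺] = (4.8×10⁻²)(384)/674 = 2.7×10⁻² mol L⁻¹
[Br⁻] = (9.3×10⁻²)(290)/674 = 4.0×10⁻² mol L⁻¹
Q = [Tl⁺][Br⁻] = 1.1×10⁻³
Because Q > Ksp (1.1×10⁻³ vs 2.1×10⁻⁶), a precipitate of TlBr forms.

Yes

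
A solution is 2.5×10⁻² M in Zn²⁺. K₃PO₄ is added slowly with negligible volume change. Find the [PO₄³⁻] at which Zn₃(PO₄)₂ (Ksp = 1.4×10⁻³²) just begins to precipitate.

The threshold for precipitation is Q = Ksp.
Zn₃(PO₄)₂(s) ⇌ 3 Zn²⁺(aq) + 2 PO₄³⁻(aq)
Ksp = [Zn²⁺]^3[PO₄³⁻]^2 = [PO₄³⁻]^2(2.5×10⁻²)^3
[PO₄³⁻]^2 = 1.4×10⁻³² / (2.5×10⁻²)^3 = 9.0×10⁻²⁸
[PO₄³⁻] = 3.0×10⁻¹⁴ M

3.0×10⁻¹⁴ M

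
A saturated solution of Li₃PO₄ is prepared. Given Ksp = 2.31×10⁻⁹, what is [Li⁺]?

9.12×10⁻³ M

Li₃PO₄(s) ⇌ 3 Li⁺(aq) + PO₄³⁻(aq)
For each mole of Li₃PO₄ that dissolves per liter, [Li⁺] = 3s and [PO₄³⁻] = s; let s denote this solubility.
Ksp = [Li⁺]^3[PO₄³⁻] = (3s)^3 · s = 27s^4 = 2.31×10⁻⁹
s = 3.04×10⁻³ mol/L
[Li⁺] = 3s = 9.12×10⁻³ mol/L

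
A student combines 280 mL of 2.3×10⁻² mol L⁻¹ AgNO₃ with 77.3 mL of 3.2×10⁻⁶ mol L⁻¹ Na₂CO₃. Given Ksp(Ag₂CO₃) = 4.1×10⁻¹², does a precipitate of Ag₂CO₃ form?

Yes

The combined volume is 357.3 mL.
[Ag⁺] = (2.3×10⁻²)(280)/357.3 = 1.8×10⁻² mol L⁻¹
[CO₃²⁻] = (3.2×10⁻⁶)(77.3)/357.3 = 6.9×10⁻⁷ mol L⁻¹
Q = [Ag⁺]^2[CO₃²⁻] = 2.2×10⁻¹⁰
Because Q > Ksp (2.2×10⁻¹⁰ vs 4.1×10⁻¹²), a precipitate of Ag₂CO₃ forms.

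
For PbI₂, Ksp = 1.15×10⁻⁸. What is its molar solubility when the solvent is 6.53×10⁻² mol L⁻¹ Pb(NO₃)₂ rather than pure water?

2.10×10⁻⁴ M

PbI₂(s) ⇌ Pb²⁺(aq) + 2 I⁻(aq)
Pb²⁺ is already present at 6.53×10⁻² mol L⁻¹. If s mol/L of PbI₂ dissolves, [I⁻] = 2s while [Pb²⁺] ≈ 6.53×10⁻² mol L⁻¹.
Ksp = [Pb²⁺][I⁻]^2 = (6.53×10⁻²)(2s)^2
(2s)^2 = 1.15×10⁻⁸ / (6.53×10⁻²) = 1.76×10⁻⁷
s = 2.10×10⁻⁴ mol L⁻¹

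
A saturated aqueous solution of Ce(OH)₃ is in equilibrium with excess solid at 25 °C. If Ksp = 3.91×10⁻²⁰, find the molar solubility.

Ce(OH)₃(s) ⇌ Ce³⁺(aq) + 3 OH⁻(aq)
With molar solubility s: [Ce³⁺] = s, [OH⁻] = 3s.
Ksp = [Ce³⁺][OH⁻]^3 = s · (3s)^3 = 27s^4
27s^4 = 3.91×10⁻²⁰  ⇒  s^4 = 1.45×10⁻²¹
Taking the 4th root, s = 6.17×10⁻⁶ M.

6.17×10⁻⁶ M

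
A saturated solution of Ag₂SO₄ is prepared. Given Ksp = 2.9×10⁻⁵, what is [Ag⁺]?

3.9×10⁻² M

Ag₂SO₄(s) ⇌ 2 Ag⁺(aq) + SO₄²⁻(aq)
Let s be the molar solubility. Then [Ag⁺] = 2s and [SO₄²⁻] = s.
Ksp = [Ag⁺]^2[SO₄²⁻] = (2s)^2 · s = 4s^3 = 2.9×10⁻⁵
s = 1.9×10⁻² mol L⁻¹
[Ag⁺] = 2s = 3.9×10⁻² mol L⁻¹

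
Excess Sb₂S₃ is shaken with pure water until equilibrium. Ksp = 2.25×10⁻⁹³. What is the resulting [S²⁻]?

3.47×10⁻¹⁹ M

Sb₂S₃(s) ⇌ 2 Sb³⁺(aq) + 3 S²⁻(aq)
For each mole of Sb₂S₃ that dissolves per liter, [Sb³⁺] = 2s and [S²⁻] = 3s; let s denote this solubility.
Ksp = [Sb³⁺]^2[S²⁻]^3 = (2s)^2 · (3s)^3 = 108s^5 = 2.25×10⁻⁹³
s = 1.16×10⁻¹⁹ M
[S²⁻] = 3s = 3.47×10⁻¹⁹ M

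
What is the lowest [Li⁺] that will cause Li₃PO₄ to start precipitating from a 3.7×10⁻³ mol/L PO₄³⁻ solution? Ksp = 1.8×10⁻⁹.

7.9×10⁻³ M

Precipitation begins when Q = Ksp.
Li₃PO₄(s) ⇌ 3 Li⁺(aq) + PO₄³⁻(aq)
Ksp = [Li⁺]^3[PO₄³⁻] = [Li⁺]^3(3.7×10⁻³)
[Li⁺]^3 = 1.8×10⁻⁹ / (3.7×10⁻³) = 4.9×10⁻⁷
[Li⁺] = 7.9×10⁻³ mol/L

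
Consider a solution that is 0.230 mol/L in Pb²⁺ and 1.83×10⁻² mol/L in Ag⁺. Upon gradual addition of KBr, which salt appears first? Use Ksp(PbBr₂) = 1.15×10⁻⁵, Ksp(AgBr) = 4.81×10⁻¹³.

AgBr

A salt starts to precipitate once the ion product Q reaches its Ksp.
For PbBr₂: [Br⁻] = (Ksp/[Pb²⁺])^(1/2) = 7.07×10⁻³ mol/L
For AgBr: [Br⁻] = (Ksp/[Ag⁺]) = 2.63×10⁻¹¹ mol/L
AgBr requires the lower [Br⁻], so it precipitates first.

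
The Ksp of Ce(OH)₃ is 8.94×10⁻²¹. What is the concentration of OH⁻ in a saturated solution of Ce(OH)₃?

Ce(OH)₃(s) ⇌ Ce³⁺(aq) + 3 OH⁻(aq)
For each mole of Ce(OH)₃ that dissolves per liter, [Ce³⁺] = s and [OH⁻] = 3s; let s denote this solubility.
Ksp = [Ce³⁺][OH⁻]^3 = s · (3s)^3 = 27s^4 = 8.94×10⁻²¹
s = 4.27×10⁻⁶ mol/L
[OH⁻] = 3s = 1.28×10⁻⁵ mol/L

1.28×10⁻⁵ M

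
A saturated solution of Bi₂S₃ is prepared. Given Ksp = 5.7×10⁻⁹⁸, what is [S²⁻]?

Bi₂S₃(s) ⇌ 2 Bi³⁺(aq) + 3 S²⁻(aq)
Call the molar solubility s, so that [Bi³⁺] = 2s and [S²⁻] = 3s.
Ksp = [Bi³⁺]^2[S²⁻]^3 = (2s)^2 · (3s)^3 = 108s^5 = 5.7×10⁻⁹⁸
s = 1.4×10⁻²⁰ mol/L
[S²⁻] = 3s = 4.2×10⁻²⁰ mol/L

4.2×10⁻²⁰ M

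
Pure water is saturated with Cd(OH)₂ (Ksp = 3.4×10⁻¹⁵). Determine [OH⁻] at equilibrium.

1.9×10⁻⁵ M

Cd(OH)₂(s) ⇌ Cd²⁺(aq) + 2 OH⁻(aq)
With molar solubility s: [Cd²⁺] = s, [OH⁻] = 2s.
Ksp = [Cd²⁺][OH⁻]^2 = s · (2s)^2 = 4s^3 = 3.4×10⁻¹⁵
s = 9.5×10⁻⁶ mol L⁻¹
[OH⁻] = 2s = 1.9×10⁻⁵ mol L⁻¹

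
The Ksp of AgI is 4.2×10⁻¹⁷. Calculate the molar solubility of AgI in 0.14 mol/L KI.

AgI(s) ⇌ Ag⁺(aq) + I⁻(aq)
I⁻ is already present at 0.14 mol/L. If s mol/L of AgI dissolves, [Ag⁺] = s while [I⁻] ≈ 0.14 mol/L.
Ksp = [Ag⁺][I⁻] = s(0.14)
s = 4.2×10⁻¹⁷ / (0.14) = 3.0×10⁻¹⁶
s = 3.0×10⁻¹⁶ mol/L

3.0×10⁻¹⁶ M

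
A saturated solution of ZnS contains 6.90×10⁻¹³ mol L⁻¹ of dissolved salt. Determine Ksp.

Ksp = 4.76×10⁻²⁵

ZnS(s) ⇌ Zn²⁺(aq) + S²⁻(aq)
For each mole of ZnS that dissolves per liter, [Zn²⁺] = s and [S²⁻] = s; let s denote this solubility.
Ksp = [Zn²⁺][S²⁻] = s · s = s^2
Ksp = (6.90×10⁻¹³)^2 = 4.76×10⁻²⁵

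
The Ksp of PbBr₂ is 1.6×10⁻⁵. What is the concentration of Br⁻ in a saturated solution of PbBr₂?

PbBr₂(s) ⇌ Pb²⁺(aq) + 2 Br⁻(aq)
Let s be the molar solubility. Then [Pb²⁺] = s and [Br⁻] = 2s.
Ksp = [Pb²⁺][Br⁻]^2 = s · (2s)^2 = 4s^3 = 1.6×10⁻⁵
s = 1.6×10⁻² M
[Br⁻] = 2s = 3.2×10⁻² M

3.2×10⁻² M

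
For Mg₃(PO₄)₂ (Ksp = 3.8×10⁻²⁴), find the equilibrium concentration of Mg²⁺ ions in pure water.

2.4×10⁻⁵ M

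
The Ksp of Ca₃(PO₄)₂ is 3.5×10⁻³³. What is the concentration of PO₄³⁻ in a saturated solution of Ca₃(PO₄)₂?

2.5×10⁻⁷ M

Ca₃(PO₄)₂(s) ⇌ 3 Ca²⁺(aq) + 2 PO₄³⁻(aq)
With molar solubility s: [Ca²⁺] = 3s, [PO₄³⁻] = 2s.
Ksp = [Ca²⁺]^3[PO₄³⁻]^2 = (3s)^3 · (2s)^2 = 108s^5 = 3.5×10⁻³³
s = 1.3×10⁻⁷ mol L⁻¹
[PO₄³⁻] = 2s = 2.5×10⁻⁷ mol L⁻¹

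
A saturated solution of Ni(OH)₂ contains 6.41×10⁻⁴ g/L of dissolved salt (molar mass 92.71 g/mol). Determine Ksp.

Ksp = 1.32×10⁻¹⁵

Convert to molarity: s = 6.41×10⁻⁴ / 92.71 = 6.9140×10⁻⁶ mol/L
Ni(OH)₂(s) ⇌ Ni²⁺(aq) + 2 OH⁻(aq)
Call the molar solubility s, so that [Ni²⁺] = s and [OH⁻] = 2s.
Ksp = [Ni²⁺][OH⁻]^2 = s · (2s)^2 = 4s^3
Ksp = 4 × (6.9140×10⁻⁶)^3 = 1.32×10⁻¹⁵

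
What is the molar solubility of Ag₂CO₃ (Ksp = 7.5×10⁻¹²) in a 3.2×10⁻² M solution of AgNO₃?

7.3×10⁻⁹ M

Ag₂CO₃(s) ⇌ 2 Ag⁺(aq) + CO₃²⁻(aq)
The solution already contains Ag⁺ at 3.2×10⁻² M. Let s be the molar solubility of Ag₂CO₃.
[Ag⁺] ≈ 3.2×10⁻² M (common ion dominates); [CO₃²⁻] = s.
Ksp = [Ag⁺]^2[CO₃²⁻] = (3.2×10⁻²)^2s
s = 7.5×10⁻¹² / (3.2×10⁻²)^2 = 7.3×10⁻⁹
s = 7.3×10⁻⁹ M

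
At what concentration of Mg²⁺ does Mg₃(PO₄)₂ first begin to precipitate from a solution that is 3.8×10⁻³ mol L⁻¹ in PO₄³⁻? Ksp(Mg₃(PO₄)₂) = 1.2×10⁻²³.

9.4×10⁻⁷ M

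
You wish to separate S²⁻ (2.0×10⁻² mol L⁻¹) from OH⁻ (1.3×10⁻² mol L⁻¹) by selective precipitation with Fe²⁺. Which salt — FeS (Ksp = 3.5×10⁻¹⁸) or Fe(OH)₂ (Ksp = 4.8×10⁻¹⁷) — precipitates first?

A salt starts to precipitate once the ion product Q reaches its Ksp.
For FeS: [Fe²⁺] = (Ksp/[S²⁻]) = 1.8×10⁻¹⁶ mol L⁻¹
For Fe(OH)₂: [Fe²⁺] = (Ksp/[OH⁻]^2) = 2.8×10⁻¹³ mol L⁻¹
FeS requires the lower [Fe²⁺], so it precipitates first.

FeS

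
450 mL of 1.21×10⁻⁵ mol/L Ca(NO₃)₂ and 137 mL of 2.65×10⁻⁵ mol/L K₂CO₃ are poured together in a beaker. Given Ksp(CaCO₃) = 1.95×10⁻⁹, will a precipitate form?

The combined volume is 587 mL.
[Ca²⁺] = (1.21×10⁻⁵)(450)/587 = 9.28×10⁻⁶ mol/L
[CO₃²⁻] = (2.65×10⁻⁵)(137)/587 = 6.18×10⁻⁶ mol/L
Q = [Ca²⁺][CO₃²⁻] = 5.74×10⁻¹¹
Q < Ksp (5.74×10⁻¹¹ vs 1.95×10⁻⁹); the solution remains unsaturated and no precipitate forms.

No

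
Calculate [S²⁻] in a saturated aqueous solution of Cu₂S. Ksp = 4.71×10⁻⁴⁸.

1.06×10⁻¹⁶ M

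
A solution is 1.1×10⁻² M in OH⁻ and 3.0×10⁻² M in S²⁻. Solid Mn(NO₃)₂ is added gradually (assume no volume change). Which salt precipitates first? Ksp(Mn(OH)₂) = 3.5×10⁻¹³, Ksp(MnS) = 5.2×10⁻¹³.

MnS

Precipitation begins when Q = Ksp.
For Mn(OH)₂: [Mn²⁺] = (Ksp/[OH⁻]^2) = 2.9×10⁻⁹ M
For MnS: [Mn²⁺] = (Ksp/[S²⁻]) = 1.7×10⁻¹¹ M
MnS requires the lower [Mn²⁺], so it precipitates first.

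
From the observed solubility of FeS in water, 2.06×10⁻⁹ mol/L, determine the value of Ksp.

Ksp = 4.24×10⁻¹⁸

FeS(s) ⇌ Fe²⁺(aq) + S²⁻(aq)
Let s be the molar solubility. Then [Fe²⁺] = s and [S²⁻] = s.
Ksp = [Fe²⁺][S²⁻] = s · s = s^2
Ksp = (2.06×10⁻⁹)^2 = 4.24×10⁻¹⁸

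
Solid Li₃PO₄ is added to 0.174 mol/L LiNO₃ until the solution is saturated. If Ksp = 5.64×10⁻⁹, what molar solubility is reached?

Li₃PO₄(s) ⇌ 3 Li⁺(aq) + PO₄³⁻(aq)
The solution already contains Li⁺ at 0.174 mol/L. Let s be the molar solubility of Li₃PO₄.
[Li⁺] ≈ 0.174 mol/L (common ion dominates); [PO₄³⁻] = s.
Ksp = [Li⁺]^3[PO₄³⁻] = (0.174)^3s
s = 5.64×10⁻⁹ / (0.174)^3 = 1.07×10⁻⁶
s = 1.07×10⁻⁶ mol/L

1.07×10⁻⁶ M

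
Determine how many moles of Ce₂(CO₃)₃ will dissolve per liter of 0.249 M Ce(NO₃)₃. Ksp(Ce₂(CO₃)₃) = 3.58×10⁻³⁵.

Ce₂(CO₃)₃(s) ⇌ 2 Ce³⁺(aq) + 3 CO₃²⁻(aq)
Ce³⁺ is already present at 0.249 M. If s mol/L of Ce₂(CO₃)₃ dissolves, [CO₃²⁻] = 3s while [Ce³⁺] ≈ 0.249 M.
Ksp = [Ce³⁺]^2[CO₃²⁻]^3 = (0.249)^2(3s)^3
(3s)^3 = 3.58×10⁻³⁵ / (0.249)^2 = 5.77×10⁻³⁴
s = 2.78×10⁻¹² M

2.78×10⁻¹² M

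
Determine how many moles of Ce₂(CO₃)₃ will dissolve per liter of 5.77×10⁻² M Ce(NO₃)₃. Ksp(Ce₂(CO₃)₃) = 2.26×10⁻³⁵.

6.31×10⁻¹² M

Ce₂(CO₃)₃(s) ⇌ 2 Ce³⁺(aq) + 3 CO₃²⁻(aq)
The solution already contains Ce³⁺ at 5.77×10⁻² M. Let s be the molar solubility of Ce₂(CO₃)₃.
[Ce³⁺] ≈ 5.77×10⁻² M (common ion dominates); [CO₃²⁻] = 3s.
Ksp = [Ce³⁺]^2[CO₃²⁻]^3 = (5.77×10⁻²)^2(3s)^3
(3s)^3 = 2.26×10⁻³⁵ / (5.77×10⁻²)^2 = 6.79×10⁻³³
s = 6.31×10⁻¹² M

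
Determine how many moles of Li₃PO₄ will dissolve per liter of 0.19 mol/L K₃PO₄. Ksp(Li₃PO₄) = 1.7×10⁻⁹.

Li₃PO₄(s) ⇌ 3 Li⁺(aq) + PO₄³⁻(aq)
The solution already contains PO₄³⁻ at 0.19 mol/L. Let s be the molar solubility of Li₃PO₄.
[PO₄³⁻] ≈ 0.19 mol/L (common ion dominates); [Li⁺] = 3s.
Ksp = [Li⁺]^3[PO₄³⁻] = (3s)^3(0.19)
(3s)^3 = 1.7×10⁻⁹ / (0.19) = 8.9×10⁻⁹
s = 6.9×10⁻⁴ mol/L

6.9×10⁻⁴ M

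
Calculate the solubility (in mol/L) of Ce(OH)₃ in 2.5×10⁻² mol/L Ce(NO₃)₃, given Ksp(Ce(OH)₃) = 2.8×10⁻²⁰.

Ce(OH)₃(s) ⇌ Ce³⁺(aq) + 3 OH⁻(aq)
Ce³⁺ is already present at 2.5×10⁻² mol/L. If s mol/L of Ce(OH)₃ dissolves, [OH⁻] = 3s while [Ce³⁺] ≈ 2.5×10⁻² mol/L.
Ksp = [Ce³⁺][OH⁻]^3 = (2.5×10⁻²)(3s)^3
(3s)^3 = 2.8×10⁻²⁰ / (2.5×10⁻²) = 1.1×10⁻¹⁸
s = 3.5×10⁻⁷ mol/L

3.5×10⁻⁷ M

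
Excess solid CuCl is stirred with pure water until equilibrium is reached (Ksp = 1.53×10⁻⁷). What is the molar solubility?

CuCl(s) ⇌ Cu⁺(aq) + Cl⁻(aq)
Let s be the molar solubility. Then [Cu⁺] = s and [Cl⁻] = s.
Ksp = [Cu⁺][Cl⁻] = s · s = s^2
s^2 = 1.53×10⁻⁷
Taking the 2nd root, s = 3.91×10⁻⁴ mol L⁻¹.

3.91×10⁻⁴ M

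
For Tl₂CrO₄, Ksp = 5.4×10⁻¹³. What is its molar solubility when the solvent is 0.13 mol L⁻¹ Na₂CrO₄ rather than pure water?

Tl₂CrO₄(s) ⇌ 2 Tl⁺(aq) + CrO₄²⁻(aq)
Let s be the solubility of Tl₂CrO₄ here. The common ion gives [CrO₄²⁻] ≈ 0.13 mol L⁻¹, and [Tl⁺] = 2s.
Ksp = [Tl⁺]^2[CrO₄²⁻] = (2s)^2(0.13)
(2s)^2 = 5.4×10⁻¹³ / (0.13) = 4.2×10⁻¹²
s = 1.0×10⁻⁶ mol L⁻¹

1.0×10⁻⁶ M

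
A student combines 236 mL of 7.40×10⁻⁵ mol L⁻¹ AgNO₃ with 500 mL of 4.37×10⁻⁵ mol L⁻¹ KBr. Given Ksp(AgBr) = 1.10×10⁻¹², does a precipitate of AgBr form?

After mixing, V = 236 mL + 500 mL = 736 mL.
[Ag⁺] = (7.40×10⁻⁵)(236)/736 = 2.37×10⁻⁵ mol L⁻¹
[Br⁻] = (4.37×10⁻⁵)(500)/736 = 2.97×10⁻⁵ mol L⁻¹
Q = [Ag⁺][Br⁻] = 7.04×10⁻¹⁰
Q = 7.04×10⁻¹⁰ > Ksp = 1.10×10⁻¹², so the solution is supersaturated and AgBr precipitates.

Yes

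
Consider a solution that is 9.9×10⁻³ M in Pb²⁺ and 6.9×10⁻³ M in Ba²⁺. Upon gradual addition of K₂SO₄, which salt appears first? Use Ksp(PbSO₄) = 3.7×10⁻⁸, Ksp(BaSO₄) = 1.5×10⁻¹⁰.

BaSO₄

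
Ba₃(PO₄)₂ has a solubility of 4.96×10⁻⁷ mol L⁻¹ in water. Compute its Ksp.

Ksp = 3.24×10⁻³⁰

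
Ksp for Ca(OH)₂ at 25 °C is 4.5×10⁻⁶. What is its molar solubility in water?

1.0×10⁻² M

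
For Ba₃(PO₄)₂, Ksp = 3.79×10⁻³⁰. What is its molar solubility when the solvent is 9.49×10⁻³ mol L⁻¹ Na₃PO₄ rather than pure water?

1.16×10⁻⁹ M

Ba₃(PO₄)₂(s) ⇌ 3 Ba²⁺(aq) + 2 PO₄³⁻(aq)
Let s be the solubility of Ba₃(PO₄)₂ here. The common ion gives [PO₄³⁻] ≈ 9.49×10⁻³ mol L⁻¹, and [Ba²⁺] = 3s.
Ksp = [Ba²⁺]^3[PO₄³⁻]^2 = (3s)^3(9.49×10⁻³)^2
(3s)^3 = 3.79×10⁻³⁰ / (9.49×10⁻³)^2 = 4.21×10⁻²⁶
s = 1.16×10⁻⁹ mol L⁻¹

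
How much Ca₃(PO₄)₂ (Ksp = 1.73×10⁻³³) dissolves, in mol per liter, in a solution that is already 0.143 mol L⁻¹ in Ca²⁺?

3.85×10⁻¹⁶ M

Ca₃(PO₄)₂(s) ⇌ 3 Ca²⁺(aq) + 2 PO₄³⁻(aq)
Let s be the solubility of Ca₃(PO₄)₂ here. The common ion gives [Ca²⁺] ≈ 0.143 mol L⁻¹, and [PO₄³⁻] = 2s.
Ksp = [Ca²⁺]^3[PO₄³⁻]^2 = (0.143)^3(2s)^2
(2s)^2 = 1.73×10⁻³³ / (0.143)^3 = 5.92×10⁻³¹
s = 3.85×10⁻¹⁶ mol L⁻¹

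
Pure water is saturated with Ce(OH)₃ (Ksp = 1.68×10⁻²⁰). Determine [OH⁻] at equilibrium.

1.50×10⁻⁵ M

Ce(OH)₃(s) ⇌ Ce³⁺(aq) + 3 OH⁻(aq)
If s mol/L of Ce(OH)₃ dissolves, [Ce³⁺] = s and [OH⁻] = 3s.
Ksp = [Ce³⁺][OH⁻]^3 = s · (3s)^3 = 27s^4 = 1.68×10⁻²⁰
s = 4.99×10⁻⁶ M
[OH⁻] = 3s = 1.50×10⁻⁵ M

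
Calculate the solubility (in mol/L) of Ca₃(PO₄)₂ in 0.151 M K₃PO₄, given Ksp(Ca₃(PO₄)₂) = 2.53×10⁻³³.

Ca₃(PO₄)₂(s) ⇌ 3 Ca²⁺(aq) + 2 PO₄³⁻(aq)
PO₄³⁻ is already present at 0.151 M. If s mol/L of Ca₃(PO₄)₂ dissolves, [Ca²⁺] = 3s while [PO₄³⁻] ≈ 0.151 M.
Ksp = [Ca²⁺]^3[PO₄³⁻]^2 = (3s)^3(0.151)^2
(3s)^3 = 2.53×10⁻³³ / (0.151)^2 = 1.11×10⁻³¹
s = 1.60×10⁻¹¹ M

1.60×10⁻¹¹ M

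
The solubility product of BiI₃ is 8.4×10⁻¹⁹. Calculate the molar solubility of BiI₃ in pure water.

1.3×10⁻⁵ M

BiI₃(s) ⇌ Bi³⁺(aq) + 3 I⁻(aq)
Call the molar solubility s, so that [Bi³⁺] = s and [I⁻] = 3s.
Ksp = [Bi³⁺][I⁻]^3 = s · (3s)^3 = 27s^4
27s^4 = 8.4×10⁻¹⁹  ⇒  s^4 = 3.1×10⁻²⁰
s = (3.1×10⁻²⁰)^(1/4) = 1.3×10⁻⁵ mol L⁻¹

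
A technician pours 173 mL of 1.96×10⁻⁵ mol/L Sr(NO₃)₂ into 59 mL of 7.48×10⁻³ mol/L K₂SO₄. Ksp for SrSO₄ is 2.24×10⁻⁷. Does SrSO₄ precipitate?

Total volume after mixing = 173 + 59 = 232 mL.
[Sr²⁺] = (1.96×10⁻⁵)(173)/232 = 1.46×10⁻⁵ mol/L
[SO₄²⁻] = (7.48×10⁻³)(59)/232 = 1.90×10⁻³ mol/L
Q = [Sr²⁺][SO₄²⁻] = 2.78×10⁻⁸
Q < Ksp (2.78×10⁻⁸ vs 2.24×10⁻⁷); the solution remains unsaturated and no precipitate forms.

No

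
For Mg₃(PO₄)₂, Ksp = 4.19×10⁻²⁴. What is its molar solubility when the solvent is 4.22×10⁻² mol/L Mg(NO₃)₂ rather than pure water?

Mg₃(PO₄)₂(s) ⇌ 3 Mg²⁺(aq) + 2 PO₄³⁻(aq)
Mg²⁺ is already present at 4.22×10⁻² mol/L. If s mol/L of Mg₃(PO₄)₂ dissolves, [PO₄³⁻] = 2s while [Mg²⁺] ≈ 4.22×10⁻² mol/L.
Ksp = [Mg²⁺]^3[PO₄³⁻]^2 = (4.22×10⁻²)^3(2s)^2
(2s)^2 = 4.19×10⁻²⁴ / (4.22×10⁻²)^3 = 5.58×10⁻²⁰
s = 1.18×10⁻¹⁰ mol/L

1.18×10⁻¹⁰ M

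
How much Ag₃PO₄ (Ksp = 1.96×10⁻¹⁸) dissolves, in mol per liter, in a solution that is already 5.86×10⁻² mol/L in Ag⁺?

9.74×10⁻¹⁵ M

Ag₃PO₄(s) ⇌ 3 Ag⁺(aq) + PO₄³⁻(aq)
Ag⁺ is already present at 5.86×10⁻² mol/L. If s mol/L of Ag₃PO₄ dissolves, [PO₄³⁻] = s while [Ag⁺] ≈ 5.86×10⁻² mol/L.
Ksp = [Ag⁺]^3[PO₄³⁻] = (5.86×10⁻²)^3s
s = 1.96×10⁻¹⁸ / (5.86×10⁻²)^3 = 9.74×10⁻¹⁵
s = 9.74×10⁻¹⁵ mol/L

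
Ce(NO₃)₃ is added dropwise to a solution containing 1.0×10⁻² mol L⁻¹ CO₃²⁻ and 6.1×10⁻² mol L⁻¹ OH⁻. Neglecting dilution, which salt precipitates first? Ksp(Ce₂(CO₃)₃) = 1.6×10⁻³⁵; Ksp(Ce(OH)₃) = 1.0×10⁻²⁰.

Ce(OH)₃

Each salt precipitates once Q = Ksp for that salt.
For Ce₂(CO₃)₃: [Ce³⁺] = (Ksp/[CO₃²⁻]^3)^(1/2) = 4.0×10⁻¹⁵ mol L⁻¹
For Ce(OH)₃: [Ce³⁺] = (Ksp/[OH⁻]^3) = 4.4×10⁻¹⁷ mol L⁻¹
The smaller threshold [Ce³⁺] is reached first, so Ce(OH)₃ precipitates first.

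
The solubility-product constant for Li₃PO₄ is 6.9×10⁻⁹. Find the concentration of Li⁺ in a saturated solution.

1.2×10⁻² M

Li₃PO₄(s) ⇌ 3 Li⁺(aq) + PO₄³⁻(aq)
Let s be the molar solubility. Then [Li⁺] = 3s and [PO₄³⁻] = s.
Ksp = [Li⁺]^3[PO₄³⁻] = (3s)^3 · s = 27s^4 = 6.9×10⁻⁹
s = 4.0×10⁻³ M
[Li⁺] = 3s = 1.2×10⁻² M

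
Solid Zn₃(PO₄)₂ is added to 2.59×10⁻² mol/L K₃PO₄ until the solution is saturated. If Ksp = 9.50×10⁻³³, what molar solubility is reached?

8.06×10⁻¹¹ M

Zn₃(PO₄)₂(s) ⇌ 3 Zn²⁺(aq) + 2 PO₄³⁻(aq)
The solution already contains PO₄³⁻ at 2.59×10⁻² mol/L. Let s be the molar solubility of Zn₃(PO₄)₂.
[PO₄³⁻] ≈ 2.59×10⁻² mol/L (common ion dominates); [Zn²⁺] = 3s.
Ksp = [Zn²⁺]^3[PO₄³⁻]^2 = (3s)^3(2.59×10⁻²)^2
(3s)^3 = 9.50×10⁻³³ / (2.59×10⁻²)^2 = 1.42×10⁻²⁹
s = 8.06×10⁻¹¹ mol/L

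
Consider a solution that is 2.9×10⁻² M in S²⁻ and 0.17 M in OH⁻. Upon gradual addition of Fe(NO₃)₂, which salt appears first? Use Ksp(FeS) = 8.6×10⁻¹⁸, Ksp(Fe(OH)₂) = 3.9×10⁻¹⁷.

A salt starts to precipitate once the ion product Q reaches its Ksp.
For FeS: [Fe²⁺] = (Ksp/[S²⁻]) = 3.0×10⁻¹⁶ M
For Fe(OH)₂: [Fe²⁺] = (Ksp/[OH⁻]^2) = 1.3×10⁻¹⁵ M
The smaller threshold [Fe²⁺] is reached first, so FeS precipitates first.

FeS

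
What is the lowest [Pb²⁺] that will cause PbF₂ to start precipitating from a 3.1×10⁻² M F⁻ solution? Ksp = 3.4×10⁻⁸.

3.5×10⁻⁵ M

Precipitation begins when Q = Ksp.
PbF₂(s) ⇌ Pb²⁺(aq) + 2 F⁻(aq)
Ksp = [Pb²⁺][F⁻]^2 = [Pb²⁺](3.1×10⁻²)^2
[Pb²⁺] = 3.4×10⁻⁸ / (3.1×10⁻²)^2 = 3.5×10⁻⁵
[Pb²⁺] = 3.5×10⁻⁵ M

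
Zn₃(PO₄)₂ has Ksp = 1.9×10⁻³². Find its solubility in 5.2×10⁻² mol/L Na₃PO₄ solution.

Zn₃(PO₄)₂(s) ⇌ 3 Zn²⁺(aq) + 2 PO₄³⁻(aq)
PO₄³⁻ is already present at 5.2×10⁻² mol/L. If s mol/L of Zn₃(PO₄)₂ dissolves, [Zn²⁺] = 3s while [PO₄³⁻] ≈ 5.2×10⁻² mol/L.
Ksp = [Zn²⁺]^3[PO₄³⁻]^2 = (3s)^3(5.2×10⁻²)^2
(3s)^3 = 1.9×10⁻³² / (5.2×10⁻²)^2 = 7.0×10⁻³⁰
s = 6.4×10⁻¹¹ mol/L

6.4×10⁻¹¹ M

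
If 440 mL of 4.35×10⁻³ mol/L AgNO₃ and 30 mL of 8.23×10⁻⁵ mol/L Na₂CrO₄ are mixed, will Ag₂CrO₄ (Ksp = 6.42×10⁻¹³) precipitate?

Total volume after mixing = 440 + 30 = 470 mL.
[Ag⁺] = (4.35×10⁻³)(440)/470 = 4.07×10⁻³ mol/L
[CrO₄²⁻] = (8.23×10⁻⁵)(30)/470 = 5.25×10⁻⁶ mol/L
Q = [Ag⁺]^2[CrO₄²⁻] = 8.71×10⁻¹¹
Q = 8.71×10⁻¹¹ > Ksp = 6.42×10⁻¹³, so the solution is supersaturated and Ag₂CrO₄ precipitates.

Yes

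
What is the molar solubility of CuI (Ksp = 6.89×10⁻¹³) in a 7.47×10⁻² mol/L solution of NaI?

CuI(s) ⇌ Cu⁺(aq) + I⁻(aq)
I⁻ is already present at 7.47×10⁻² mol/L. If s mol/L of CuI dissolves, [Cu⁺] = s while [I⁻] ≈ 7.47×10⁻² mol/L.
Ksp = [Cu⁺][I⁻] = s(7.47×10⁻²)
s = 6.89×10⁻¹³ / (7.47×10⁻²) = 9.22×10⁻¹²
s = 9.22×10⁻¹² mol/L

9.22×10⁻¹² M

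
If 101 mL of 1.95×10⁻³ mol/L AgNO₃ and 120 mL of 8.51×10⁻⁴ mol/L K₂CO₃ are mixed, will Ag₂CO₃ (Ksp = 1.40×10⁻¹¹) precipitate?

Yes

After mixing, V = 101 mL + 120 mL = 221 mL.
[Ag⁺] = (1.95×10⁻³)(101)/221 = 8.91×10⁻⁴ mol/L
[CO₃²⁻] = (8.51×10⁻⁴)(120)/221 = 4.62×10⁻⁴ mol/L
Q = [Ag⁺]^2[CO₃²⁻] = 3.67×10⁻¹⁰
Because Q > Ksp (3.67×10⁻¹⁰ vs 1.40×10⁻¹¹), a precipitate of Ag₂CO₃ forms.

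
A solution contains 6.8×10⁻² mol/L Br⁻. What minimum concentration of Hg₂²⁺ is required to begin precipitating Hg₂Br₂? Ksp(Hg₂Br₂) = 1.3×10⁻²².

Each salt precipitates once Q = Ksp for that salt.
Hg₂Br₂(s) ⇌ Hg₂²⁺(aq) + 2 Br⁻(aq)
Ksp = [Hg₂²⁺][Br⁻]^2 = [Hg₂²⁺](6.8×10⁻²)^2
[Hg₂²⁺] = 1.3×10⁻²² / (6.8×10⁻²)^2 = 2.8×10⁻²⁰
[Hg₂²⁺] = 2.8×10⁻²⁰ mol/L

2.8×10⁻²⁰ M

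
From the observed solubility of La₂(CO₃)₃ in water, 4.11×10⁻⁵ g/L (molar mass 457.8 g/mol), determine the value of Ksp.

Convert to molarity: s = 4.11×10⁻⁵ / 457.8 = 8.9777×10⁻⁸ mol/L
La₂(CO₃)₃(s) ⇌ 2 La³⁺(aq) + 3 CO₃²⁻(aq)
For each mole of La₂(CO₃)₃ that dissolves per liter, [La³⁺] = 2s and [CO₃²⁻] = 3s; let s denote this solubility.
Ksp = [La³⁺]^2[CO₃²⁻]^3 = (2s)^2 · (3s)^3 = 108s^5
Ksp = 108 × (8.9777×10⁻⁸)^5 = 6.30×10⁻³⁴

Ksp = 6.30×10⁻³⁴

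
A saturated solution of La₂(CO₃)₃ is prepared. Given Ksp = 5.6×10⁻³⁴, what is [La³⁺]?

La₂(CO₃)₃(s) ⇌ 2 La³⁺(aq) + 3 CO₃²⁻(aq)
Call the molar solubility s, so that [La³⁺] = 2s and [CO₃²⁻] = 3s.
Ksp = [La³⁺]^2[CO₃²⁻]^3 = (2s)^2 · (3s)^3 = 108s^5 = 5.6×10⁻³⁴
s = 8.8×10⁻⁸ M
[La³⁺] = 2s = 1.8×10⁻⁷ M

1.8×10⁻⁷ M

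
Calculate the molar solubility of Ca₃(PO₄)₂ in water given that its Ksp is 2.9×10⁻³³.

Ca₃(PO₄)₂(s) ⇌ 3 Ca²⁺(aq) + 2 PO₄³⁻(aq)
For each mole of Ca₃(PO₄)₂ that dissolves per liter, [Ca²⁺] = 3s and [PO₄³⁻] = 2s; let s denote this solubility.
Ksp = [Ca²⁺]^3[PO₄³⁻]^2 = (3s)^3 · (2s)^2 = 108s^5
108s^5 = 2.9×10⁻³³  ⇒  s^5 = 2.7×10⁻³⁵
s = 1.2×10⁻⁷ mol/L

1.2×10⁻⁷ M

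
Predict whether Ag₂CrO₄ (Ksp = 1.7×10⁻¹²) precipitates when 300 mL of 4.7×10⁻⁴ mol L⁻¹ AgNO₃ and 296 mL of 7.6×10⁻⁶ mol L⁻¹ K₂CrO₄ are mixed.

No

Total volume after mixing = 300 + 296 = 596 mL.
[Ag⁺] = (4.7×10⁻⁴)(300)/596 = 2.4×10⁻⁴ mol L⁻¹
[CrO₄²⁻] = (7.6×10⁻⁶)(296)/596 = 3.8×10⁻⁶ mol L⁻¹
Q = [Ag⁺]^2[CrO₄²⁻] = 2.1×10⁻¹³
Q < Ksp (2.1×10⁻¹³ vs 1.7×10⁻¹²); the solution remains unsaturated and no precipitate forms.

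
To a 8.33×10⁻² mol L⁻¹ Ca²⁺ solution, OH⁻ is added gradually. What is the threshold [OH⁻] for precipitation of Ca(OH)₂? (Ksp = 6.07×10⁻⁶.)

8.54×10⁻³ M

Each salt precipitates once Q = Ksp for that salt.
Ca(OH)₂(s) ⇌ Ca²⁺(aq) + 2 OH⁻(aq)
Ksp = [Ca²⁺][OH⁻]^2 = [OH⁻]^2(8.33×10⁻²)
[OH⁻]^2 = 6.07×10⁻⁶ / (8.33×10⁻²) = 7.29×10⁻⁵
[OH⁻] = 8.54×10⁻³ mol L⁻¹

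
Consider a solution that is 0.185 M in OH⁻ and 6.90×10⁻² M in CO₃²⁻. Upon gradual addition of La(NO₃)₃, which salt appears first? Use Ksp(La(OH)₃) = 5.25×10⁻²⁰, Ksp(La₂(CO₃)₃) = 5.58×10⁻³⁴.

La(OH)₃

Each salt precipitates once Q = Ksp for that salt.
For La(OH)₃: [La³⁺] = (Ksp/[OH⁻]^3) = 8.29×10⁻¹⁸ M
For La₂(CO₃)₃: [La³⁺] = (Ksp/[CO₃²⁻]^3)^(1/2) = 1.30×10⁻¹⁵ M
La(OH)₃ requires the lower [La³⁺], so it precipitates first.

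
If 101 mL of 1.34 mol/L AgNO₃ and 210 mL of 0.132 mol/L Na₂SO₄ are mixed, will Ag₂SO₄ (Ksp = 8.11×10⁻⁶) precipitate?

After mixing, V = 101 mL + 210 mL = 311 mL.
[Ag⁺] = (1.34)(101)/311 = 0.435 mol/L
[SO₄²⁻] = (0.132)(210)/311 = 8.91×10⁻² mol/L
Q = [Ag⁺]^2[SO₄²⁻] = 1.69×10⁻²
Since Q (1.69×10⁻²) exceeds Ksp (8.11×10⁻⁶), Ag₂SO₄ will precipitate.

Yes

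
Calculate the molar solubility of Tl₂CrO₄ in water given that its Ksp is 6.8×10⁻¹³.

5.5×10⁻⁵ M

Tl₂CrO₄(s) ⇌ 2 Tl⁺(aq) + CrO₄²⁻(aq)
Call the molar solubility s, so that [Tl⁺] = 2s and [CrO₄²⁻] = s.
Ksp = [Tl⁺]^2[CrO₄²⁻] = (2s)^2 · s = 4s^3
4s^3 = 6.8×10⁻¹³  ⇒  s^3 = 1.7×10⁻¹³
Taking the 3rd root, s = 5.5×10⁻⁵ M.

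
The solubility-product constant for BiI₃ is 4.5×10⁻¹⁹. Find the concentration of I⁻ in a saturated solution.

3.4×10⁻⁵ M

BiI₃(s) ⇌ Bi³⁺(aq) + 3 I⁻(aq)
For each mole of BiI₃ that dissolves per liter, [Bi³⁺] = s and [I⁻] = 3s; let s denote this solubility.
Ksp = [Bi³⁺][I⁻]^3 = s · (3s)^3 = 27s^4 = 4.5×10⁻¹⁹
s = 1.1×10⁻⁵ mol L⁻¹
[I⁻] = 3s = 3.4×10⁻⁵ mol L⁻¹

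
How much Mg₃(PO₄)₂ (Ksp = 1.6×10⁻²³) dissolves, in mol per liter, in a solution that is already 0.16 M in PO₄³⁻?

Mg₃(PO₄)₂(s) ⇌ 3 Mg²⁺(aq) + 2 PO₄³⁻(aq)
PO₄³⁻ is already present at 0.16 M. If s mol/L of Mg₃(PO₄)₂ dissolves, [Mg²⁺] = 3s while [PO₄³⁻] ≈ 0.16 M.
Ksp = [Mg²⁺]^3[PO₄³⁻]^2 = (3s)^3(0.16)^2
(3s)^3 = 1.6×10⁻²³ / (0.16)^2 = 6.3×10⁻²²
s = 2.8×10⁻⁸ M

2.8×10⁻⁸ M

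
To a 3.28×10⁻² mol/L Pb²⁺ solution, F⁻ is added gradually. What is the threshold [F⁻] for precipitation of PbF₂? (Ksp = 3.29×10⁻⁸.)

A salt starts to precipitate once the ion product Q reaches its Ksp.
PbF₂(s) ⇌ Pb²⁺(aq) + 2 F⁻(aq)
Ksp = [Pb²⁺][F⁻]^2 = [F⁻]^2(3.28×10⁻²)
[F⁻]^2 = 3.29×10⁻⁸ / (3.28×10⁻²) = 1.00×10⁻⁶
[F⁻] = 1.00×10⁻³ mol/L

1.00×10⁻³ M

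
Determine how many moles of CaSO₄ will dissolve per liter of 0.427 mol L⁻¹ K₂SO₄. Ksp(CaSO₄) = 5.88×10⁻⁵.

CaSO₄(s) ⇌ Ca²⁺(aq) + SO₄²⁻(aq)
Let s be the solubility of CaSO₄ here. The common ion gives [SO₄²⁻] ≈ 0.427 mol L⁻¹, and [Ca²⁺] = s.
Ksp = [Ca²⁺][SO₄²⁻] = s(0.427)
s = 5.88×10⁻⁵ / (0.427) = 1.38×10⁻⁴
s = 1.38×10⁻⁴ mol L⁻¹

1.38×10⁻⁴ M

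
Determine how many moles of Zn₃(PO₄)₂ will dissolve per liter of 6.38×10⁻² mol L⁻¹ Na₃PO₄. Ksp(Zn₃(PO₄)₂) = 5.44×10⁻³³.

3.67×10⁻¹¹ M

Zn₃(PO₄)₂(s) ⇌ 3 Zn²⁺(aq) + 2 PO₄³⁻(aq)
The solution already contains PO₄³⁻ at 6.38×10⁻² mol L⁻¹. Let s be the molar solubility of Zn₃(PO₄)₂.
[PO₄³⁻] ≈ 6.38×10⁻² mol L⁻¹ (common ion dominates); [Zn²⁺] = 3s.
Ksp = [Zn²⁺]^3[PO₄³⁻]^2 = (3s)^3(6.38×10⁻²)^2
(3s)^3 = 5.44×10⁻³³ / (6.38×10⁻²)^2 = 1.34×10⁻³⁰
s = 3.67×10⁻¹¹ mol L⁻¹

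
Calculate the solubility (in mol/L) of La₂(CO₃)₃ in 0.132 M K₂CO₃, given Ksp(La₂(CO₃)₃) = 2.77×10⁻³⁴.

1.74×10⁻¹⁶ M

La₂(CO₃)₃(s) ⇌ 2 La³⁺(aq) + 3 CO₃²⁻(aq)
With CO₃²⁻ already at 0.132 M and s small, take [CO₃²⁻] ≈ 0.132 M and [La³⁺] = 2s.
Ksp = [La³⁺]^2[CO₃²⁻]^3 = (2s)^2(0.132)^3
(2s)^2 = 2.77×10⁻³⁴ / (0.132)^3 = 1.20×10⁻³¹
s = 1.74×10⁻¹⁶ M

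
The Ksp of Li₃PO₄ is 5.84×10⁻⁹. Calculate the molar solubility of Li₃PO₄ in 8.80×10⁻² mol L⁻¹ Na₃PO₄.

1.35×10⁻³ M

Li₃PO₄(s) ⇌ 3 Li⁺(aq) + PO₄³⁻(aq)
The solution already contains PO₄³⁻ at 8.80×10⁻² mol L⁻¹. Let s be the molar solubility of Li₃PO₄.
[PO₄³⁻] ≈ 8.80×10⁻² mol L⁻¹ (common ion dominates); [Li⁺] = 3s.
Ksp = [Li⁺]^3[PO₄³⁻] = (3s)^3(8.80×10⁻²)
(3s)^3 = 5.84×10⁻⁹ / (8.80×10⁻²) = 6.64×10⁻⁸
s = 1.35×10⁻³ mol L⁻¹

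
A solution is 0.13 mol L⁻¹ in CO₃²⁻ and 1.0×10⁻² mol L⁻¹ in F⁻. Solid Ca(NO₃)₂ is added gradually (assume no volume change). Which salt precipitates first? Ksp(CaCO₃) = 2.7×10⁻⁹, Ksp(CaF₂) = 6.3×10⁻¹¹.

Each salt precipitates once Q = Ksp for that salt.
For CaCO₃: [Ca²⁺] = (Ksp/[CO₃²⁻]) = 2.1×10⁻⁸ mol L⁻¹
For CaF₂: [Ca²⁺] = (Ksp/[F⁻]^2) = 6.3×10⁻⁷ mol L⁻¹
CaCO₃ requires the lower [Ca²⁺], so it precipitates first.

CaCO₃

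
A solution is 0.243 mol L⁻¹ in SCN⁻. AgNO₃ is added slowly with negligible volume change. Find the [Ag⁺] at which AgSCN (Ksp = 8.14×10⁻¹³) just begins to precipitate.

Precipitation begins when Q = Ksp.
AgSCN(s) ⇌ Ag⁺(aq) + SCN⁻(aq)
Ksp = [Ag⁺][SCN⁻] = [Ag⁺](0.243)
[Ag⁺] = 8.14×10⁻¹³ / (0.243) = 3.35×10⁻¹²
[Ag⁺] = 3.35×10⁻¹² mol L⁻¹

3.35×10⁻¹² M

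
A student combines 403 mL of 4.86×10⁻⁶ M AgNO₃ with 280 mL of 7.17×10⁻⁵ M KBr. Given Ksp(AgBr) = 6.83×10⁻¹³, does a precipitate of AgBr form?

Yes

The combined volume is 683 mL.
[Ag⁺] = (4.86×10⁻⁶)(403)/683 = 2.87×10⁻⁶ M
[Br⁻] = (7.17×10⁻⁵)(280)/683 = 2.94×10⁻⁵ M
Q = [Ag⁺][Br⁻] = 8.43×10⁻¹¹
Because Q > Ksp (8.43×10⁻¹¹ vs 6.83×10⁻¹³), a precipitate of AgBr forms.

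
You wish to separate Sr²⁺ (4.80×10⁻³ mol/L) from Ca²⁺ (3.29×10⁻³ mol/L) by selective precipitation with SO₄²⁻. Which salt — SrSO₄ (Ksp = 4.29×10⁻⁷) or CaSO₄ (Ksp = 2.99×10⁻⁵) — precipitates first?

SrSO₄

Precipitation of each salt begins when its ion product equals Ksp.
For SrSO₄: [SO₄²⁻] = (Ksp/[Sr²⁺]) = 8.94×10⁻⁵ mol/L
For CaSO₄: [SO₄²⁻] = (Ksp/[Ca²⁺]) = 9.09×10⁻³ mol/L
The smaller threshold [SO₄²⁻] is reached first, so SrSO₄ precipitates first.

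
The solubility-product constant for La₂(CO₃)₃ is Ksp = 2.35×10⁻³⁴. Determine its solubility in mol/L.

La₂(CO₃)₃(s) ⇌ 2 La³⁺(aq) + 3 CO₃²⁻(aq)
Let s be the molar solubility. Then [La³⁺] = 2s and [CO₃²⁻] = 3s.
Ksp = [La³⁺]^2[CO₃²⁻]^3 = (2s)^2 · (3s)^3 = 108s^5
108s^5 = 2.35×10⁻³⁴  ⇒  s^5 = 2.18×10⁻³⁶
s = 7.37×10⁻⁸ mol L⁻¹

7.37×10⁻⁸ M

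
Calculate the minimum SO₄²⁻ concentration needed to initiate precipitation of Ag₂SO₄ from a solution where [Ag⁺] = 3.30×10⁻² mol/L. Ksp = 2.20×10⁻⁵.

2.02×10⁻² M

The threshold for precipitation is Q = Ksp.
Ag₂SO₄(s) ⇌ 2 Ag⁺(aq) + SO₄²⁻(aq)
Ksp = [Ag⁺]^2[SO₄²⁻] = [SO₄²⁻](3.30×10⁻²)^2
[SO₄²⁻] = 2.20×10⁻⁵ / (3.30×10⁻²)^2 = 2.02×10⁻²
[SO₄²⁻] = 2.02×10⁻² mol/L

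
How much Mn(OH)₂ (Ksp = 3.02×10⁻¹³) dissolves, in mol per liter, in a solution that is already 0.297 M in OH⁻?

Mn(OH)₂(s) ⇌ Mn²⁺(aq) + 2 OH⁻(aq)
OH⁻ is already present at 0.297 M. If s mol/L of Mn(OH)₂ dissolves, [Mn²⁺] = s while [OH⁻] ≈ 0.297 M.
Ksp = [Mn²⁺][OH⁻]^2 = s(0.297)^2
s = 3.02×10⁻¹³ / (0.297)^2 = 3.42×10⁻¹²
s = 3.42×10⁻¹² M

3.42×10⁻¹² M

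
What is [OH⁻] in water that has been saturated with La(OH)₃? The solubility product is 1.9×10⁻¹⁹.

La(OH)₃(s) ⇌ La³⁺(aq) + 3 OH⁻(aq)
With molar solubility s: [La³⁺] = s, [OH⁻] = 3s.
Ksp = [La³⁺][OH⁻]^3 = s · (3s)^3 = 27s^4 = 1.9×10⁻¹⁹
s = 9.2×10⁻⁶ mol L⁻¹
[OH⁻] = 3s = 2.7×10⁻⁵ mol L⁻¹

2.7×10⁻⁵ M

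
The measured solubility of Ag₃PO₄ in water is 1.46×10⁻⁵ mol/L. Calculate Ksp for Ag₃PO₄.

Ag₃PO₄(s) ⇌ 3 Ag⁺(aq) + PO₄³⁻(aq)
Let s be the molar solubility. Then [Ag⁺] = 3s and [PO₄³⁻] = s.
Ksp = [Ag⁺]^3[PO₄³⁻] = (3s)^3 · s = 27s^4
Ksp = 27 × (1.46×10⁻⁵)^4 = 1.23×10⁻¹⁸

Ksp = 1.23×10⁻¹⁸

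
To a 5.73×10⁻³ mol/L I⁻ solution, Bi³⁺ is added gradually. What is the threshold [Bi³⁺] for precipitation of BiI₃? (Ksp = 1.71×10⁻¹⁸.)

Precipitation begins when Q = Ksp.
BiI₃(s) ⇌ Bi³⁺(aq) + 3 I⁻(aq)
Ksp = [Bi³⁺][I⁻]^3 = [Bi³⁺](5.73×10⁻³)^3
[Bi³⁺] = 1.71×10⁻¹⁸ / (5.73×10⁻³)^3 = 9.09×10⁻¹²
[Bi³⁺] = 9.09×10⁻¹² mol/L

9.09×10⁻¹² M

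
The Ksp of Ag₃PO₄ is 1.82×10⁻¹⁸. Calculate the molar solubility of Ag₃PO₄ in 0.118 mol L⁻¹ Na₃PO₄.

8.30×10⁻⁷ M

Ag₃PO₄(s) ⇌ 3 Ag⁺(aq) + PO₄³⁻(aq)
Let s be the solubility of Ag₃PO₄ here. The common ion gives [PO₄³⁻] ≈ 0.118 mol L⁻¹, and [Ag⁺] = 3s.
Ksp = [Ag⁺]^3[PO₄³⁻] = (3s)^3(0.118)
(3s)^3 = 1.82×10⁻¹⁸ / (0.118) = 1.54×10⁻¹⁷
s = 8.30×10⁻⁷ mol L⁻¹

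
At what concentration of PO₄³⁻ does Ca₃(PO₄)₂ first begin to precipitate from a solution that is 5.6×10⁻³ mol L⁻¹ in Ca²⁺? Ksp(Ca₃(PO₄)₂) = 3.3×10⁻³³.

The threshold for precipitation is Q = Ksp.
Ca₃(PO₄)₂(s) ⇌ 3 Ca²⁺(aq) + 2 PO₄³⁻(aq)
Ksp = [Ca²⁺]^3[PO₄³⁻]^2 = [PO₄³⁻]^2(5.6×10⁻³)^3
[PO₄³⁻]^2 = 3.3×10⁻³³ / (5.6×10⁻³)^3 = 1.9×10⁻²⁶
[PO₄³⁻] = 1.4×10⁻¹³ mol L⁻¹

1.4×10⁻¹³ M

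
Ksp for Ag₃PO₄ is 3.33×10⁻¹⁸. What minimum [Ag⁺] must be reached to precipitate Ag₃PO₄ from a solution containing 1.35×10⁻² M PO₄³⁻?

A salt starts to precipitate once the ion product Q reaches its Ksp.
Ag₃PO₄(s) ⇌ 3 Ag⁺(aq) + PO₄³⁻(aq)
Ksp = [Ag⁺]^3[PO₄³⁻] = [Ag⁺]^3(1.35×10⁻²)
[Ag⁺]^3 = 3.33×10⁻¹⁸ / (1.35×10⁻²) = 2.47×10⁻¹⁶
[Ag⁺] = 6.27×10⁻⁶ M

6.27×10⁻⁶ M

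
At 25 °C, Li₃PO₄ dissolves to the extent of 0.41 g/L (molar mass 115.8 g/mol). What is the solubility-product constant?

Convert to molarity: s = 0.41 / 115.8 = 3.541×10⁻³ mol/L
Li₃PO₄(s) ⇌ 3 Li⁺(aq) + PO₄³⁻(aq)
Let s be the molar solubility. Then [Li⁺] = 3s and [PO₄³⁻] = s.
Ksp = [Li⁺]^3[PO₄³⁻] = (3s)^3 · s = 27s^4
Ksp = 27 × (3.541×10⁻³)^4 = 4.2×10⁻⁹

Ksp = 4.2×10⁻⁹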